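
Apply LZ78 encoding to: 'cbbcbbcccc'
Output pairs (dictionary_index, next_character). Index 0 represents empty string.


LZ78 encoding steps:
Dictionary: {0: ''}
Step 1: w='' (idx 0), next='c' -> output (0, 'c'), add 'c' as idx 1
Step 2: w='' (idx 0), next='b' -> output (0, 'b'), add 'b' as idx 2
Step 3: w='b' (idx 2), next='c' -> output (2, 'c'), add 'bc' as idx 3
Step 4: w='b' (idx 2), next='b' -> output (2, 'b'), add 'bb' as idx 4
Step 5: w='c' (idx 1), next='c' -> output (1, 'c'), add 'cc' as idx 5
Step 6: w='cc' (idx 5), end of input -> output (5, '')


Encoded: [(0, 'c'), (0, 'b'), (2, 'c'), (2, 'b'), (1, 'c'), (5, '')]


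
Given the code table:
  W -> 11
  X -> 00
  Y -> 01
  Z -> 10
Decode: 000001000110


Decoding:
00 -> X
00 -> X
01 -> Y
00 -> X
01 -> Y
10 -> Z


Result: XXYXYZ


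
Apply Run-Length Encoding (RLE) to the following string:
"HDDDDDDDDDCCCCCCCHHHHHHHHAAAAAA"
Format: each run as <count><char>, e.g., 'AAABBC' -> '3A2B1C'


Scanning runs left to right:
  i=0: run of 'H' x 1 -> '1H'
  i=1: run of 'D' x 9 -> '9D'
  i=10: run of 'C' x 7 -> '7C'
  i=17: run of 'H' x 8 -> '8H'
  i=25: run of 'A' x 6 -> '6A'

RLE = 1H9D7C8H6A


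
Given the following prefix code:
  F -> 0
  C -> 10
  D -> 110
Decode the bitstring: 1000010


Decoding step by step:
Bits 10 -> C
Bits 0 -> F
Bits 0 -> F
Bits 0 -> F
Bits 10 -> C


Decoded message: CFFFC


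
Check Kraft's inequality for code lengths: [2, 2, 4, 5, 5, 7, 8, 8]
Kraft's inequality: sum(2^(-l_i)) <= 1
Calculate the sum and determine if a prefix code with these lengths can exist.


Sum = 2^(-2) + 2^(-2) + 2^(-4) + 2^(-5) + 2^(-5) + 2^(-7) + 2^(-8) + 2^(-8)
    = 0.25 + 0.25 + 0.0625 + 0.03125 + 0.03125 + 0.0078125 + 0.00390625 + 0.00390625
    = 164/256 = 0.640625
Since 0.640625 <= 1, Kraft's inequality IS satisfied.
A prefix code with these lengths CAN exist.

Kraft sum = 0.640625. Satisfied.


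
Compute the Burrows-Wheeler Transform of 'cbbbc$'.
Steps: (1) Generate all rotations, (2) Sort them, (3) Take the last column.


Rotations (sorted):
  0: $cbbbc -> last char: c
  1: bbbc$c -> last char: c
  2: bbc$cb -> last char: b
  3: bc$cbb -> last char: b
  4: c$cbbb -> last char: b
  5: cbbbc$ -> last char: $


BWT = ccbbb$


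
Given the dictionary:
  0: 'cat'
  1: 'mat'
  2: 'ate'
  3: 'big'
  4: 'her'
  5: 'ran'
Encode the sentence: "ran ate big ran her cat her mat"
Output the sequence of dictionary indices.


Look up each word in the dictionary:
  'ran' -> 5
  'ate' -> 2
  'big' -> 3
  'ran' -> 5
  'her' -> 4
  'cat' -> 0
  'her' -> 4
  'mat' -> 1

Encoded: [5, 2, 3, 5, 4, 0, 4, 1]


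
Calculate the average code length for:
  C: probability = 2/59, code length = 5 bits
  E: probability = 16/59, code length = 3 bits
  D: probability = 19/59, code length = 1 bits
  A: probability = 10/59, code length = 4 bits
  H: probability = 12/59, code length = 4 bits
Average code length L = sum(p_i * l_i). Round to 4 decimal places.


Weighted contributions p_i * l_i:
  C: (2/59) * 5 = 10/59
  E: (16/59) * 3 = 48/59
  D: (19/59) * 1 = 19/59
  A: (10/59) * 4 = 40/59
  H: (12/59) * 4 = 48/59
Sum = (10 + 48 + 19 + 40 + 48)/59 = 165/59

L = 165/59 = 2.7966 bits/symbol


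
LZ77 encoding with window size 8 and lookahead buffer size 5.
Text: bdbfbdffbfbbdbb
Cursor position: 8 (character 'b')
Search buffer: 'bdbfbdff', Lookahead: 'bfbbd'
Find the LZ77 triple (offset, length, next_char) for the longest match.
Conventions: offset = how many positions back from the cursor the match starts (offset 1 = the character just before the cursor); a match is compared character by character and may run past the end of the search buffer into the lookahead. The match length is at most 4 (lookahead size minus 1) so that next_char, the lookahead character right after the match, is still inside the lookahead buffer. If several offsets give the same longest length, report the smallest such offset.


Try each offset into the search buffer:
  offset=1 (pos 7, char 'f'): match length 0
  offset=2 (pos 6, char 'f'): match length 0
  offset=3 (pos 5, char 'd'): match length 0
  offset=4 (pos 4, char 'b'): match length 1
  offset=5 (pos 3, char 'f'): match length 0
  offset=6 (pos 2, char 'b'): match length 3
  offset=7 (pos 1, char 'd'): match length 0
  offset=8 (pos 0, char 'b'): match length 1
Longest match has length 3 at offset 6.
next_char = character at position 8 + 3 = 11 -> 'b'

Best match: offset=6, length=3 (matching 'bfb' starting at position 2)
LZ77 triple: (6, 3, 'b')


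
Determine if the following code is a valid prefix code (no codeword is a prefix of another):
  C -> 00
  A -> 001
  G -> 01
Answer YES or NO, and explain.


Checking each pair (does one codeword prefix another?):
  C='00' vs A='001': prefix -- VIOLATION

NO -- this is NOT a valid prefix code. C (00) is a prefix of A (001).


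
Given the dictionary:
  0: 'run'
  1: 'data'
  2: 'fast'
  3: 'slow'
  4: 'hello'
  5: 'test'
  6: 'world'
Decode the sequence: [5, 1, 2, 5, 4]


Look up each index in the dictionary:
  5 -> 'test'
  1 -> 'data'
  2 -> 'fast'
  5 -> 'test'
  4 -> 'hello'

Decoded: "test data fast test hello"


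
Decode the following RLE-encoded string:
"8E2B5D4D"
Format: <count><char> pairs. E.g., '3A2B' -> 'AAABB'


Expanding each <count><char> pair:
  8E -> 'EEEEEEEE'
  2B -> 'BB'
  5D -> 'DDDDD'
  4D -> 'DDDD'

Decoded = EEEEEEEEBBDDDDDDDDD


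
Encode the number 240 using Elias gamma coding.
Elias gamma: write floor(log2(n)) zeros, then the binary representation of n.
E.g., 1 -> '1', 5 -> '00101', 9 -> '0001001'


num_bits = floor(log2(240)) + 1 = 8
leading_zeros = num_bits - 1 = 7
binary(240) = 11110000

Elias gamma(240) = '0000000' + '11110000' = 000000011110000 (15 bits)


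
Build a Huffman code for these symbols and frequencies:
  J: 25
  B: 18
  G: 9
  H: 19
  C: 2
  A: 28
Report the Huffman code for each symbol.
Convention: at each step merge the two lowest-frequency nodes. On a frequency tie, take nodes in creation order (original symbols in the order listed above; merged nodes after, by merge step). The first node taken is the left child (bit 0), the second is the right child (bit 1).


Huffman tree construction:
Step 1: Merge C(2) + G(9) = 11
Step 2: Merge (C+G)(11) + B(18) = 29
Step 3: Merge H(19) + J(25) = 44
Step 4: Merge A(28) + ((C+G)+B)(29) = 57
Step 5: Merge (H+J)(44) + (A+((C+G)+B))(57) = 101
Read each symbol's code off the tree from the root (left child = 0, right child = 1).

Codes:
  J: 01 (length 2)
  B: 111 (length 3)
  G: 1101 (length 4)
  H: 00 (length 2)
  C: 1100 (length 4)
  A: 10 (length 2)
Average code length: 242/101 = 2.3960 bits/symbol


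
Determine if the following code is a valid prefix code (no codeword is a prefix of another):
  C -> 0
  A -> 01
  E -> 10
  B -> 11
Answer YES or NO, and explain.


Checking each pair (does one codeword prefix another?):
  C='0' vs A='01': prefix -- VIOLATION

NO -- this is NOT a valid prefix code. C (0) is a prefix of A (01).


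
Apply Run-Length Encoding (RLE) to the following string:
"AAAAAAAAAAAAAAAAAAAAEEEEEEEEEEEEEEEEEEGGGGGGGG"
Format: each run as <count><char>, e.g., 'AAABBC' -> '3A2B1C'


Scanning runs left to right:
  i=0: run of 'A' x 20 -> '20A'
  i=20: run of 'E' x 18 -> '18E'
  i=38: run of 'G' x 8 -> '8G'

RLE = 20A18E8G


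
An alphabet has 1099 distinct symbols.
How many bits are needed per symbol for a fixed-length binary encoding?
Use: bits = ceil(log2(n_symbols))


log2(1099) = 10.102
Bracket: 2^10 = 1024 < 1099 <= 2^11 = 2048
So ceil(log2(1099)) = 11

bits = ceil(log2(1099)) = ceil(10.102) = 11 bits


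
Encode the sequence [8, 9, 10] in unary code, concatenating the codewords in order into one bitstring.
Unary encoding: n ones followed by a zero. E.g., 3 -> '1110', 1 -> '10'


Encode each number as n ones followed by a terminating 0:
  8 -> 111111110 (9 bits)
  9 -> 1111111110 (10 bits)
  10 -> 11111111110 (11 bits)
Total length = 9 + 10 + 11 = 30 bits.

Unary([8, 9, 10]) = 111111110111111111011111111110 (30 bits)


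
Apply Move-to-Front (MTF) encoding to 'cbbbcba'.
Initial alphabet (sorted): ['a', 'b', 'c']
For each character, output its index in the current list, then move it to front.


MTF encoding:
'c': index 2 in ['a', 'b', 'c'] -> ['c', 'a', 'b']
'b': index 2 in ['c', 'a', 'b'] -> ['b', 'c', 'a']
'b': index 0 in ['b', 'c', 'a'] -> ['b', 'c', 'a']
'b': index 0 in ['b', 'c', 'a'] -> ['b', 'c', 'a']
'c': index 1 in ['b', 'c', 'a'] -> ['c', 'b', 'a']
'b': index 1 in ['c', 'b', 'a'] -> ['b', 'c', 'a']
'a': index 2 in ['b', 'c', 'a'] -> ['a', 'b', 'c']


Output: [2, 2, 0, 0, 1, 1, 2]


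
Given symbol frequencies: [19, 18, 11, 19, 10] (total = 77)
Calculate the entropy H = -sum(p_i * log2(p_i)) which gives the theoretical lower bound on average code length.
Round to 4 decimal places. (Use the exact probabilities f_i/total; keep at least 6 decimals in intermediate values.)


Per-symbol terms -p_i * log2(p_i) with p_i = f_i/77:
  p = 19/77 = 0.246753: log2(p) = -2.018859, -p*log2(p) = 0.498160
  p = 18/77 = 0.233766: log2(p) = -2.096862, -p*log2(p) = 0.490175
  p = 11/77 = 0.142857: log2(p) = -2.807355, -p*log2(p) = 0.401051
  p = 19/77 = 0.246753: log2(p) = -2.018859, -p*log2(p) = 0.498160
  p = 10/77 = 0.129870: log2(p) = -2.944858, -p*log2(p) = 0.382449
H = 0.498160 + 0.490175 + 0.401051 + 0.498160 + 0.382449 = 2.269995

H = 2.27 bits/symbol


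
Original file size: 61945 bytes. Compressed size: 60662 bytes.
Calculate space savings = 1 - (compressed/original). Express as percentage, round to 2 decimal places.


ratio = compressed/original = 60662/61945 = 0.979288
savings = 1 - ratio = 1 - 0.979288 = 0.020712
as a percentage: 0.020712 * 100 = 2.07%

Space savings = 1 - 60662/61945 = 2.07%


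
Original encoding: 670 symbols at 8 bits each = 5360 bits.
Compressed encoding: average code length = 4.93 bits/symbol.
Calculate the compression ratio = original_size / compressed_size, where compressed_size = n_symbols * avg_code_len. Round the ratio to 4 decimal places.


original_size = n_symbols * orig_bits = 670 * 8 = 5360 bits
compressed_size = n_symbols * avg_code_len = 670 * 4.93 = 3303.1 bits
ratio = original_size / compressed_size = 5360 / 3303.1 = 1.6227

Compression ratio = 1.6227


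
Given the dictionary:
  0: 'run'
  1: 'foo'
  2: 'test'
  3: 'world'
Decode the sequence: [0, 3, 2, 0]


Look up each index in the dictionary:
  0 -> 'run'
  3 -> 'world'
  2 -> 'test'
  0 -> 'run'

Decoded: "run world test run"


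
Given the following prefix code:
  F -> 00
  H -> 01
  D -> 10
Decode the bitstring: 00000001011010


Decoding step by step:
Bits 00 -> F
Bits 00 -> F
Bits 00 -> F
Bits 01 -> H
Bits 01 -> H
Bits 10 -> D
Bits 10 -> D


Decoded message: FFFHHDD


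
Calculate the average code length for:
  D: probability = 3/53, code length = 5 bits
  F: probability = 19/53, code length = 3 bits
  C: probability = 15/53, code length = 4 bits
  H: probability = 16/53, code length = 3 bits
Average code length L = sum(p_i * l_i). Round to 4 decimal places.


Weighted contributions p_i * l_i:
  D: (3/53) * 5 = 15/53
  F: (19/53) * 3 = 57/53
  C: (15/53) * 4 = 60/53
  H: (16/53) * 3 = 48/53
Sum = (15 + 57 + 60 + 48)/53 = 180/53

L = 180/53 = 3.3962 bits/symbol


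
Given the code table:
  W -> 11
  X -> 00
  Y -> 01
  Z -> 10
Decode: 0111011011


Decoding:
01 -> Y
11 -> W
01 -> Y
10 -> Z
11 -> W


Result: YWYZW


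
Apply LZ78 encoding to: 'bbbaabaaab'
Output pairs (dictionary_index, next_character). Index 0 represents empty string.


LZ78 encoding steps:
Dictionary: {0: ''}
Step 1: w='' (idx 0), next='b' -> output (0, 'b'), add 'b' as idx 1
Step 2: w='b' (idx 1), next='b' -> output (1, 'b'), add 'bb' as idx 2
Step 3: w='' (idx 0), next='a' -> output (0, 'a'), add 'a' as idx 3
Step 4: w='a' (idx 3), next='b' -> output (3, 'b'), add 'ab' as idx 4
Step 5: w='a' (idx 3), next='a' -> output (3, 'a'), add 'aa' as idx 5
Step 6: w='ab' (idx 4), end of input -> output (4, '')


Encoded: [(0, 'b'), (1, 'b'), (0, 'a'), (3, 'b'), (3, 'a'), (4, '')]


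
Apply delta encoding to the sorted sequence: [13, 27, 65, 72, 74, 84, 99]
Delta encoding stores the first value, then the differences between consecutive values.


First value: 13
Deltas:
  27 - 13 = 14
  65 - 27 = 38
  72 - 65 = 7
  74 - 72 = 2
  84 - 74 = 10
  99 - 84 = 15


Delta encoded: [13, 14, 38, 7, 2, 10, 15]


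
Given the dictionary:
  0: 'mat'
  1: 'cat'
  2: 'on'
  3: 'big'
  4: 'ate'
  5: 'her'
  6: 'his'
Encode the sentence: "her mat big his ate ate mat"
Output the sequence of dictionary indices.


Look up each word in the dictionary:
  'her' -> 5
  'mat' -> 0
  'big' -> 3
  'his' -> 6
  'ate' -> 4
  'ate' -> 4
  'mat' -> 0

Encoded: [5, 0, 3, 6, 4, 4, 0]


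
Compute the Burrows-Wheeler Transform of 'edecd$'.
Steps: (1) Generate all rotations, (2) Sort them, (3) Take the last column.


Rotations (sorted):
  0: $edecd -> last char: d
  1: cd$ede -> last char: e
  2: d$edec -> last char: c
  3: decd$e -> last char: e
  4: ecd$ed -> last char: d
  5: edecd$ -> last char: $


BWT = deced$


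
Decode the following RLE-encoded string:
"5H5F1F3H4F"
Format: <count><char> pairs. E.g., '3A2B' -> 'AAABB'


Expanding each <count><char> pair:
  5H -> 'HHHHH'
  5F -> 'FFFFF'
  1F -> 'F'
  3H -> 'HHH'
  4F -> 'FFFF'

Decoded = HHHHHFFFFFFHHHFFFF


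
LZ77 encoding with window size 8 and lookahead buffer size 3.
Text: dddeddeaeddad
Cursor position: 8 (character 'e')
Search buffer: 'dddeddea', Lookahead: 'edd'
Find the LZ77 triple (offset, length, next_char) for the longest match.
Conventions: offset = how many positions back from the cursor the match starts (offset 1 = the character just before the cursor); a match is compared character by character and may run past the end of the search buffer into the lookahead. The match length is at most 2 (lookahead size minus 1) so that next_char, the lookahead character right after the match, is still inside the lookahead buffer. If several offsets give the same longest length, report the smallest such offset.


Try each offset into the search buffer:
  offset=1 (pos 7, char 'a'): match length 0
  offset=2 (pos 6, char 'e'): match length 1
  offset=3 (pos 5, char 'd'): match length 0
  offset=4 (pos 4, char 'd'): match length 0
  offset=5 (pos 3, char 'e'): match length 2
  offset=6 (pos 2, char 'd'): match length 0
  offset=7 (pos 1, char 'd'): match length 0
  offset=8 (pos 0, char 'd'): match length 0
Longest match has length 2 at offset 5.
next_char = character at position 8 + 2 = 10 -> 'd'

Best match: offset=5, length=2 (matching 'ed' starting at position 3)
LZ77 triple: (5, 2, 'd')


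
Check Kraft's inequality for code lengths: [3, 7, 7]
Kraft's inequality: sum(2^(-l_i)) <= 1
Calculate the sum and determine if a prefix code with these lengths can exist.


Sum = 2^(-3) + 2^(-7) + 2^(-7)
    = 0.125 + 0.0078125 + 0.0078125
    = 18/128 = 0.140625
Since 0.140625 <= 1, Kraft's inequality IS satisfied.
A prefix code with these lengths CAN exist.

Kraft sum = 0.140625. Satisfied.


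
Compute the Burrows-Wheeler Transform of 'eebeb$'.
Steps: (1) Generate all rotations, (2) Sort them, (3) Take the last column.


Rotations (sorted):
  0: $eebeb -> last char: b
  1: b$eebe -> last char: e
  2: beb$ee -> last char: e
  3: eb$eeb -> last char: b
  4: ebeb$e -> last char: e
  5: eebeb$ -> last char: $


BWT = beebe$


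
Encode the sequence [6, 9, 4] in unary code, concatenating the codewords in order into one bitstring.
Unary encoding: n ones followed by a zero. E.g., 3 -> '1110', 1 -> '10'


Encode each number as n ones followed by a terminating 0:
  6 -> 1111110 (7 bits)
  9 -> 1111111110 (10 bits)
  4 -> 11110 (5 bits)
Total length = 7 + 10 + 5 = 22 bits.

Unary([6, 9, 4]) = 1111110111111111011110 (22 bits)


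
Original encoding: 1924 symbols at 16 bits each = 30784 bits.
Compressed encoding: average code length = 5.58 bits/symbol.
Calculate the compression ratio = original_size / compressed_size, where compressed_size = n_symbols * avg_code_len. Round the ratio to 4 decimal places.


original_size = n_symbols * orig_bits = 1924 * 16 = 30784 bits
compressed_size = n_symbols * avg_code_len = 1924 * 5.58 = 10735.92 bits
ratio = original_size / compressed_size = 30784 / 10735.92 = 2.8674

Compression ratio = 2.8674


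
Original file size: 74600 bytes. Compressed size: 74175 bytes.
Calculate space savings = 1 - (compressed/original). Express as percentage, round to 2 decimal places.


ratio = compressed/original = 74175/74600 = 0.994303
savings = 1 - ratio = 1 - 0.994303 = 0.005697
as a percentage: 0.005697 * 100 = 0.57%

Space savings = 1 - 74175/74600 = 0.57%


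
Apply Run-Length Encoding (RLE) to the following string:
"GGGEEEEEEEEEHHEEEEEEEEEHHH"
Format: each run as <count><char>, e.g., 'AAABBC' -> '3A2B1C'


Scanning runs left to right:
  i=0: run of 'G' x 3 -> '3G'
  i=3: run of 'E' x 9 -> '9E'
  i=12: run of 'H' x 2 -> '2H'
  i=14: run of 'E' x 9 -> '9E'
  i=23: run of 'H' x 3 -> '3H'

RLE = 3G9E2H9E3H


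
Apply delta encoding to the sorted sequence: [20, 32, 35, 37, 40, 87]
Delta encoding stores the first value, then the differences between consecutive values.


First value: 20
Deltas:
  32 - 20 = 12
  35 - 32 = 3
  37 - 35 = 2
  40 - 37 = 3
  87 - 40 = 47


Delta encoded: [20, 12, 3, 2, 3, 47]


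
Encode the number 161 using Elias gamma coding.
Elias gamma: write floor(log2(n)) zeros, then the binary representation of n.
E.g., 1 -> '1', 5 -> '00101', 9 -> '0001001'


num_bits = floor(log2(161)) + 1 = 8
leading_zeros = num_bits - 1 = 7
binary(161) = 10100001

Elias gamma(161) = '0000000' + '10100001' = 000000010100001 (15 bits)


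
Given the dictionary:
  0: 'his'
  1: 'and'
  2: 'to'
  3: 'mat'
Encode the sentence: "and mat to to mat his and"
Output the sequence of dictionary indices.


Look up each word in the dictionary:
  'and' -> 1
  'mat' -> 3
  'to' -> 2
  'to' -> 2
  'mat' -> 3
  'his' -> 0
  'and' -> 1

Encoded: [1, 3, 2, 2, 3, 0, 1]


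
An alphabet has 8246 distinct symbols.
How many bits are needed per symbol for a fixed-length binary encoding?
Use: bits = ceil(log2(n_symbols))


log2(8246) = 13.0095
Bracket: 2^13 = 8192 < 8246 <= 2^14 = 16384
So ceil(log2(8246)) = 14

bits = ceil(log2(8246)) = ceil(13.0095) = 14 bits


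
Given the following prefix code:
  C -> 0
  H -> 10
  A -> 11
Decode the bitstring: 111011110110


Decoding step by step:
Bits 11 -> A
Bits 10 -> H
Bits 11 -> A
Bits 11 -> A
Bits 0 -> C
Bits 11 -> A
Bits 0 -> C


Decoded message: AHAACAC


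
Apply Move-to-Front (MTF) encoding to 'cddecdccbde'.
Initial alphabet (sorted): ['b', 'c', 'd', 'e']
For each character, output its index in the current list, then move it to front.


MTF encoding:
'c': index 1 in ['b', 'c', 'd', 'e'] -> ['c', 'b', 'd', 'e']
'd': index 2 in ['c', 'b', 'd', 'e'] -> ['d', 'c', 'b', 'e']
'd': index 0 in ['d', 'c', 'b', 'e'] -> ['d', 'c', 'b', 'e']
'e': index 3 in ['d', 'c', 'b', 'e'] -> ['e', 'd', 'c', 'b']
'c': index 2 in ['e', 'd', 'c', 'b'] -> ['c', 'e', 'd', 'b']
'd': index 2 in ['c', 'e', 'd', 'b'] -> ['d', 'c', 'e', 'b']
'c': index 1 in ['d', 'c', 'e', 'b'] -> ['c', 'd', 'e', 'b']
'c': index 0 in ['c', 'd', 'e', 'b'] -> ['c', 'd', 'e', 'b']
'b': index 3 in ['c', 'd', 'e', 'b'] -> ['b', 'c', 'd', 'e']
'd': index 2 in ['b', 'c', 'd', 'e'] -> ['d', 'b', 'c', 'e']
'e': index 3 in ['d', 'b', 'c', 'e'] -> ['e', 'd', 'b', 'c']


Output: [1, 2, 0, 3, 2, 2, 1, 0, 3, 2, 3]


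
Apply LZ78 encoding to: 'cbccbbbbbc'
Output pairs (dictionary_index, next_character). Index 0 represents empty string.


LZ78 encoding steps:
Dictionary: {0: ''}
Step 1: w='' (idx 0), next='c' -> output (0, 'c'), add 'c' as idx 1
Step 2: w='' (idx 0), next='b' -> output (0, 'b'), add 'b' as idx 2
Step 3: w='c' (idx 1), next='c' -> output (1, 'c'), add 'cc' as idx 3
Step 4: w='b' (idx 2), next='b' -> output (2, 'b'), add 'bb' as idx 4
Step 5: w='bb' (idx 4), next='b' -> output (4, 'b'), add 'bbb' as idx 5
Step 6: w='c' (idx 1), end of input -> output (1, '')


Encoded: [(0, 'c'), (0, 'b'), (1, 'c'), (2, 'b'), (4, 'b'), (1, '')]


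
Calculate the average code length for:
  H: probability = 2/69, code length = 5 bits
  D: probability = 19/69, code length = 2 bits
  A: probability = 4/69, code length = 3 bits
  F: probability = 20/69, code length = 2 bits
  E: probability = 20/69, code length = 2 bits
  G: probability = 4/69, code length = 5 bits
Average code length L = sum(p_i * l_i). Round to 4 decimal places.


Weighted contributions p_i * l_i:
  H: (2/69) * 5 = 10/69
  D: (19/69) * 2 = 38/69
  A: (4/69) * 3 = 12/69
  F: (20/69) * 2 = 40/69
  E: (20/69) * 2 = 40/69
  G: (4/69) * 5 = 20/69
Sum = (10 + 38 + 12 + 40 + 40 + 20)/69 = 160/69

L = 160/69 = 2.3188 bits/symbol


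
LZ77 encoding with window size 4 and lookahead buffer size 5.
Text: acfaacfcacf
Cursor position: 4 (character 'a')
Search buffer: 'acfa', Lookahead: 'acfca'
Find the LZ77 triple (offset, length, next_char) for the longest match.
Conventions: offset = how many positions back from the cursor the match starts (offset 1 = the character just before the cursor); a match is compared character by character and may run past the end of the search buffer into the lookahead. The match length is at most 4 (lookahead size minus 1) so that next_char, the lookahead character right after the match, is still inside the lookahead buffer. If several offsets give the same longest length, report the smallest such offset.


Try each offset into the search buffer:
  offset=1 (pos 3, char 'a'): match length 1
  offset=2 (pos 2, char 'f'): match length 0
  offset=3 (pos 1, char 'c'): match length 0
  offset=4 (pos 0, char 'a'): match length 3
Longest match has length 3 at offset 4.
next_char = character at position 4 + 3 = 7 -> 'c'

Best match: offset=4, length=3 (matching 'acf' starting at position 0)
LZ77 triple: (4, 3, 'c')


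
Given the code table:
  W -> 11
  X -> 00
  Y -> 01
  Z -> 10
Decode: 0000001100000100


Decoding:
00 -> X
00 -> X
00 -> X
11 -> W
00 -> X
00 -> X
01 -> Y
00 -> X


Result: XXXWXXYX


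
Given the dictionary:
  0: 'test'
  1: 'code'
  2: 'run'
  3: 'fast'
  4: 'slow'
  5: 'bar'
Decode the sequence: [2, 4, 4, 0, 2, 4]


Look up each index in the dictionary:
  2 -> 'run'
  4 -> 'slow'
  4 -> 'slow'
  0 -> 'test'
  2 -> 'run'
  4 -> 'slow'

Decoded: "run slow slow test run slow"


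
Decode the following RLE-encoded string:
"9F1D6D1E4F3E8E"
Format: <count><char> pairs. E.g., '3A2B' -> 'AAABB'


Expanding each <count><char> pair:
  9F -> 'FFFFFFFFF'
  1D -> 'D'
  6D -> 'DDDDDD'
  1E -> 'E'
  4F -> 'FFFF'
  3E -> 'EEE'
  8E -> 'EEEEEEEE'

Decoded = FFFFFFFFFDDDDDDDEFFFFEEEEEEEEEEE


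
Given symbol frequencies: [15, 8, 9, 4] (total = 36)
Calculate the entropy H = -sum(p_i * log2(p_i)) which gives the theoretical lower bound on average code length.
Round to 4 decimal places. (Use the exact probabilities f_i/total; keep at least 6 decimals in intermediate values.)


Per-symbol terms -p_i * log2(p_i) with p_i = f_i/36:
  p = 15/36 = 0.416667: log2(p) = -1.263034, -p*log2(p) = 0.526264
  p = 8/36 = 0.222222: log2(p) = -2.169925, -p*log2(p) = 0.482206
  p = 9/36 = 0.250000: log2(p) = -2.000000, -p*log2(p) = 0.500000
  p = 4/36 = 0.111111: log2(p) = -3.169925, -p*log2(p) = 0.352214
H = 0.526264 + 0.482206 + 0.500000 + 0.352214 = 1.860684

H = 1.8607 bits/symbol


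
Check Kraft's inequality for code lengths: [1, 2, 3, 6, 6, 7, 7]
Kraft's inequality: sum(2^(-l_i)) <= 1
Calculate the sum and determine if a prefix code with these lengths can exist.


Sum = 2^(-1) + 2^(-2) + 2^(-3) + 2^(-6) + 2^(-6) + 2^(-7) + 2^(-7)
    = 0.5 + 0.25 + 0.125 + 0.015625 + 0.015625 + 0.0078125 + 0.0078125
    = 118/128 = 0.921875
Since 0.921875 <= 1, Kraft's inequality IS satisfied.
A prefix code with these lengths CAN exist.

Kraft sum = 0.921875. Satisfied.


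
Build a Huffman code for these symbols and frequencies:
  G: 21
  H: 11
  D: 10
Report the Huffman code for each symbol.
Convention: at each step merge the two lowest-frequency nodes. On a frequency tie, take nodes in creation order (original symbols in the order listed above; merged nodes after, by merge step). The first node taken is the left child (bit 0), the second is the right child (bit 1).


Huffman tree construction:
Step 1: Merge D(10) + H(11) = 21
Step 2: Merge G(21) + (D+H)(21) = 42
Read each symbol's code off the tree from the root (left child = 0, right child = 1).

Codes:
  G: 0 (length 1)
  H: 11 (length 2)
  D: 10 (length 2)
Average code length: 63/42 = 1.5000 bits/symbol


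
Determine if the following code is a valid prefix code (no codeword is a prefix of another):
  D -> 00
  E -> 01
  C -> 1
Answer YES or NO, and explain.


Checking each pair (does one codeword prefix another?):
  D='00' vs E='01': no prefix
  D='00' vs C='1': no prefix
  E='01' vs D='00': no prefix
  E='01' vs C='1': no prefix
  C='1' vs D='00': no prefix
  C='1' vs E='01': no prefix
No violation found over all pairs.

YES -- this is a valid prefix code. No codeword is a prefix of any other codeword.


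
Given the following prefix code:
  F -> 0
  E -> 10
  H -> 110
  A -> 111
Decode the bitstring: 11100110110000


Decoding step by step:
Bits 111 -> A
Bits 0 -> F
Bits 0 -> F
Bits 110 -> H
Bits 110 -> H
Bits 0 -> F
Bits 0 -> F
Bits 0 -> F


Decoded message: AFFHHFFF


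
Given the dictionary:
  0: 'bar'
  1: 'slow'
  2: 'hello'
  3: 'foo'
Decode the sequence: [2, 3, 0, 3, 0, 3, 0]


Look up each index in the dictionary:
  2 -> 'hello'
  3 -> 'foo'
  0 -> 'bar'
  3 -> 'foo'
  0 -> 'bar'
  3 -> 'foo'
  0 -> 'bar'

Decoded: "hello foo bar foo bar foo bar"


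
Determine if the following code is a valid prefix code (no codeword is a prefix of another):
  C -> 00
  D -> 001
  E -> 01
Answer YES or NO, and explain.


Checking each pair (does one codeword prefix another?):
  C='00' vs D='001': prefix -- VIOLATION

NO -- this is NOT a valid prefix code. C (00) is a prefix of D (001).


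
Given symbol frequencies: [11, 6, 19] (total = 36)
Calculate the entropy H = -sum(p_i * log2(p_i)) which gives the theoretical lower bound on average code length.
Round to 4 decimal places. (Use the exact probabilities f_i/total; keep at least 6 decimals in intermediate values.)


Per-symbol terms -p_i * log2(p_i) with p_i = f_i/36:
  p = 11/36 = 0.305556: log2(p) = -1.710493, -p*log2(p) = 0.522651
  p = 6/36 = 0.166667: log2(p) = -2.584963, -p*log2(p) = 0.430827
  p = 19/36 = 0.527778: log2(p) = -0.921997, -p*log2(p) = 0.486610
H = 0.522651 + 0.430827 + 0.486610 = 1.440088

H = 1.4401 bits/symbol


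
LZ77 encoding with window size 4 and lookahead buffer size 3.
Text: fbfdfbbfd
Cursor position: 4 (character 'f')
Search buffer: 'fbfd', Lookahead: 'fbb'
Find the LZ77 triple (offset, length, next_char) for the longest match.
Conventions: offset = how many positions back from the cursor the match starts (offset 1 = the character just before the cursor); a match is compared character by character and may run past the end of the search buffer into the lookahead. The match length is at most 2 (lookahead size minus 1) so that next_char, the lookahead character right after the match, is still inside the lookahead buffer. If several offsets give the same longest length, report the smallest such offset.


Try each offset into the search buffer:
  offset=1 (pos 3, char 'd'): match length 0
  offset=2 (pos 2, char 'f'): match length 1
  offset=3 (pos 1, char 'b'): match length 0
  offset=4 (pos 0, char 'f'): match length 2
Longest match has length 2 at offset 4.
next_char = character at position 4 + 2 = 6 -> 'b'

Best match: offset=4, length=2 (matching 'fb' starting at position 0)
LZ77 triple: (4, 2, 'b')


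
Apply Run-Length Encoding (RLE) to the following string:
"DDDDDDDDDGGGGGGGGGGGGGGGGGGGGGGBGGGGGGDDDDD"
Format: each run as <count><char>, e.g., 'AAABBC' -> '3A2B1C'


Scanning runs left to right:
  i=0: run of 'D' x 9 -> '9D'
  i=9: run of 'G' x 22 -> '22G'
  i=31: run of 'B' x 1 -> '1B'
  i=32: run of 'G' x 6 -> '6G'
  i=38: run of 'D' x 5 -> '5D'

RLE = 9D22G1B6G5D


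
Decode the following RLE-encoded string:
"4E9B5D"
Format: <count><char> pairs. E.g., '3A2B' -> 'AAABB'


Expanding each <count><char> pair:
  4E -> 'EEEE'
  9B -> 'BBBBBBBBB'
  5D -> 'DDDDD'

Decoded = EEEEBBBBBBBBBDDDDD


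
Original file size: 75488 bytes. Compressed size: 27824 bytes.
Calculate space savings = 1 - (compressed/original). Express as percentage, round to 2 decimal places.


ratio = compressed/original = 27824/75488 = 0.368588
savings = 1 - ratio = 1 - 0.368588 = 0.631412
as a percentage: 0.631412 * 100 = 63.14%

Space savings = 1 - 27824/75488 = 63.14%


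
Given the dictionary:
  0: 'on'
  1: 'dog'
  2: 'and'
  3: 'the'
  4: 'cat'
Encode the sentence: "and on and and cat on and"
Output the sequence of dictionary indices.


Look up each word in the dictionary:
  'and' -> 2
  'on' -> 0
  'and' -> 2
  'and' -> 2
  'cat' -> 4
  'on' -> 0
  'and' -> 2

Encoded: [2, 0, 2, 2, 4, 0, 2]


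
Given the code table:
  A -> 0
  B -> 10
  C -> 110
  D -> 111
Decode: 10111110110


Decoding:
10 -> B
111 -> D
110 -> C
110 -> C


Result: BDCC


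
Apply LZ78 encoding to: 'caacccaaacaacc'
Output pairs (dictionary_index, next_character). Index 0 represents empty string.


LZ78 encoding steps:
Dictionary: {0: ''}
Step 1: w='' (idx 0), next='c' -> output (0, 'c'), add 'c' as idx 1
Step 2: w='' (idx 0), next='a' -> output (0, 'a'), add 'a' as idx 2
Step 3: w='a' (idx 2), next='c' -> output (2, 'c'), add 'ac' as idx 3
Step 4: w='c' (idx 1), next='c' -> output (1, 'c'), add 'cc' as idx 4
Step 5: w='a' (idx 2), next='a' -> output (2, 'a'), add 'aa' as idx 5
Step 6: w='ac' (idx 3), next='a' -> output (3, 'a'), add 'aca' as idx 6
Step 7: w='ac' (idx 3), next='c' -> output (3, 'c'), add 'acc' as idx 7


Encoded: [(0, 'c'), (0, 'a'), (2, 'c'), (1, 'c'), (2, 'a'), (3, 'a'), (3, 'c')]


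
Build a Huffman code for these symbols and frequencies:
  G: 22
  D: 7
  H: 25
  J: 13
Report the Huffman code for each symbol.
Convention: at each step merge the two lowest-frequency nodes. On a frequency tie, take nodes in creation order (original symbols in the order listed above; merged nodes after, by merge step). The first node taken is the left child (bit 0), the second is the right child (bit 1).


Huffman tree construction:
Step 1: Merge D(7) + J(13) = 20
Step 2: Merge (D+J)(20) + G(22) = 42
Step 3: Merge H(25) + ((D+J)+G)(42) = 67
Read each symbol's code off the tree from the root (left child = 0, right child = 1).

Codes:
  G: 11 (length 2)
  D: 100 (length 3)
  H: 0 (length 1)
  J: 101 (length 3)
Average code length: 129/67 = 1.9254 bits/symbol


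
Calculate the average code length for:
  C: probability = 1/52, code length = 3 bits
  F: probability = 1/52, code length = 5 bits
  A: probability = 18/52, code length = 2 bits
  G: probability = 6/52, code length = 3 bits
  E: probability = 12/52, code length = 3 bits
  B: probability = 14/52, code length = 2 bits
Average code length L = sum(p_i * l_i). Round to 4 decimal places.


Weighted contributions p_i * l_i:
  C: (1/52) * 3 = 3/52
  F: (1/52) * 5 = 5/52
  A: (18/52) * 2 = 36/52
  G: (6/52) * 3 = 18/52
  E: (12/52) * 3 = 36/52
  B: (14/52) * 2 = 28/52
Sum = (3 + 5 + 36 + 18 + 36 + 28)/52 = 126/52

L = 126/52 = 2.4231 bits/symbol


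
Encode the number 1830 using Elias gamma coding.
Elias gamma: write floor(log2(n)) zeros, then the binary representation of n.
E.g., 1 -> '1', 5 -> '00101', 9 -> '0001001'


num_bits = floor(log2(1830)) + 1 = 11
leading_zeros = num_bits - 1 = 10
binary(1830) = 11100100110

Elias gamma(1830) = '0000000000' + '11100100110' = 000000000011100100110 (21 bits)


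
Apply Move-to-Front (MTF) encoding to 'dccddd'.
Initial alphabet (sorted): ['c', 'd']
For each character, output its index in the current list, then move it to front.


MTF encoding:
'd': index 1 in ['c', 'd'] -> ['d', 'c']
'c': index 1 in ['d', 'c'] -> ['c', 'd']
'c': index 0 in ['c', 'd'] -> ['c', 'd']
'd': index 1 in ['c', 'd'] -> ['d', 'c']
'd': index 0 in ['d', 'c'] -> ['d', 'c']
'd': index 0 in ['d', 'c'] -> ['d', 'c']


Output: [1, 1, 0, 1, 0, 0]


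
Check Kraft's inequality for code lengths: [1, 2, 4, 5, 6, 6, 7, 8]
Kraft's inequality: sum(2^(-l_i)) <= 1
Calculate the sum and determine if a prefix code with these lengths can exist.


Sum = 2^(-1) + 2^(-2) + 2^(-4) + 2^(-5) + 2^(-6) + 2^(-6) + 2^(-7) + 2^(-8)
    = 0.5 + 0.25 + 0.0625 + 0.03125 + 0.015625 + 0.015625 + 0.0078125 + 0.00390625
    = 227/256 = 0.88671875
Since 0.88671875 <= 1, Kraft's inequality IS satisfied.
A prefix code with these lengths CAN exist.

Kraft sum = 0.88671875. Satisfied.


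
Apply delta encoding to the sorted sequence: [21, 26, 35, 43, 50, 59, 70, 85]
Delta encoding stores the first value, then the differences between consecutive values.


First value: 21
Deltas:
  26 - 21 = 5
  35 - 26 = 9
  43 - 35 = 8
  50 - 43 = 7
  59 - 50 = 9
  70 - 59 = 11
  85 - 70 = 15


Delta encoded: [21, 5, 9, 8, 7, 9, 11, 15]


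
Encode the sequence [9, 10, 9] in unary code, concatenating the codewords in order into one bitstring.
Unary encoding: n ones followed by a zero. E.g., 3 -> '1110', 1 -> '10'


Encode each number as n ones followed by a terminating 0:
  9 -> 1111111110 (10 bits)
  10 -> 11111111110 (11 bits)
  9 -> 1111111110 (10 bits)
Total length = 10 + 11 + 10 = 31 bits.

Unary([9, 10, 9]) = 1111111110111111111101111111110 (31 bits)


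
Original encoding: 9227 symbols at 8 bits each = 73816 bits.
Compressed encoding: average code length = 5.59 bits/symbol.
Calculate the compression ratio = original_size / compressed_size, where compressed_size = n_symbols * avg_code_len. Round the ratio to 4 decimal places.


original_size = n_symbols * orig_bits = 9227 * 8 = 73816 bits
compressed_size = n_symbols * avg_code_len = 9227 * 5.59 = 51578.93 bits
ratio = original_size / compressed_size = 73816 / 51578.93 = 1.4311

Compression ratio = 1.4311


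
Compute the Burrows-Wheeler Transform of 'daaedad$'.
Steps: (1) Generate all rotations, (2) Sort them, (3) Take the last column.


Rotations (sorted):
  0: $daaedad -> last char: d
  1: aaedad$d -> last char: d
  2: ad$daaed -> last char: d
  3: aedad$da -> last char: a
  4: d$daaeda -> last char: a
  5: daaedad$ -> last char: $
  6: dad$daae -> last char: e
  7: edad$daa -> last char: a


BWT = dddaa$ea


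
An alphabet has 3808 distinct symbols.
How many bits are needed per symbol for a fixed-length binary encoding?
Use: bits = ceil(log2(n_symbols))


log2(3808) = 11.8948
Bracket: 2^11 = 2048 < 3808 <= 2^12 = 4096
So ceil(log2(3808)) = 12

bits = ceil(log2(3808)) = ceil(11.8948) = 12 bits


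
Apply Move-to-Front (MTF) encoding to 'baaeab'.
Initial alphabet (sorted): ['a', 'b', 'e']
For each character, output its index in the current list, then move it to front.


MTF encoding:
'b': index 1 in ['a', 'b', 'e'] -> ['b', 'a', 'e']
'a': index 1 in ['b', 'a', 'e'] -> ['a', 'b', 'e']
'a': index 0 in ['a', 'b', 'e'] -> ['a', 'b', 'e']
'e': index 2 in ['a', 'b', 'e'] -> ['e', 'a', 'b']
'a': index 1 in ['e', 'a', 'b'] -> ['a', 'e', 'b']
'b': index 2 in ['a', 'e', 'b'] -> ['b', 'a', 'e']


Output: [1, 1, 0, 2, 1, 2]


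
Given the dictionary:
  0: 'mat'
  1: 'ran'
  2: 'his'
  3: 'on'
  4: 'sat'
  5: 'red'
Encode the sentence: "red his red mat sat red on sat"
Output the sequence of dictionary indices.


Look up each word in the dictionary:
  'red' -> 5
  'his' -> 2
  'red' -> 5
  'mat' -> 0
  'sat' -> 4
  'red' -> 5
  'on' -> 3
  'sat' -> 4

Encoded: [5, 2, 5, 0, 4, 5, 3, 4]


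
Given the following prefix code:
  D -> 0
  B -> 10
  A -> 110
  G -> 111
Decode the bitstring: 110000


Decoding step by step:
Bits 110 -> A
Bits 0 -> D
Bits 0 -> D
Bits 0 -> D


Decoded message: ADDD


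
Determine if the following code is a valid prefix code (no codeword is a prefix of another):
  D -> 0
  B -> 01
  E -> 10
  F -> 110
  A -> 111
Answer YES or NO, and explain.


Checking each pair (does one codeword prefix another?):
  D='0' vs B='01': prefix -- VIOLATION

NO -- this is NOT a valid prefix code. D (0) is a prefix of B (01).


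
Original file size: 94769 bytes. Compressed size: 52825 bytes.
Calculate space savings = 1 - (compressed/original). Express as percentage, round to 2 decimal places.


ratio = compressed/original = 52825/94769 = 0.557408
savings = 1 - ratio = 1 - 0.557408 = 0.442592
as a percentage: 0.442592 * 100 = 44.26%

Space savings = 1 - 52825/94769 = 44.26%


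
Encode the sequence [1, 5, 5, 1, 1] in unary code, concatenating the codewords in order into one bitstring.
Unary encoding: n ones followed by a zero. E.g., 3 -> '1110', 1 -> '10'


Encode each number as n ones followed by a terminating 0:
  1 -> 10 (2 bits)
  5 -> 111110 (6 bits)
  5 -> 111110 (6 bits)
  1 -> 10 (2 bits)
  1 -> 10 (2 bits)
Total length = 2 + 6 + 6 + 2 + 2 = 18 bits.

Unary([1, 5, 5, 1, 1]) = 101111101111101010 (18 bits)


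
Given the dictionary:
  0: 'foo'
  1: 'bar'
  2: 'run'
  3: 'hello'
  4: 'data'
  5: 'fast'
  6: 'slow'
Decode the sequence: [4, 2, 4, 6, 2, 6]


Look up each index in the dictionary:
  4 -> 'data'
  2 -> 'run'
  4 -> 'data'
  6 -> 'slow'
  2 -> 'run'
  6 -> 'slow'

Decoded: "data run data slow run slow"


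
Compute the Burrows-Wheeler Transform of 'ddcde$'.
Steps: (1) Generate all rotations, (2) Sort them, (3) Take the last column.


Rotations (sorted):
  0: $ddcde -> last char: e
  1: cde$dd -> last char: d
  2: dcde$d -> last char: d
  3: ddcde$ -> last char: $
  4: de$ddc -> last char: c
  5: e$ddcd -> last char: d


BWT = edd$cd


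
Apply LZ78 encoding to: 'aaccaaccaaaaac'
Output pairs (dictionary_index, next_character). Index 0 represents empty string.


LZ78 encoding steps:
Dictionary: {0: ''}
Step 1: w='' (idx 0), next='a' -> output (0, 'a'), add 'a' as idx 1
Step 2: w='a' (idx 1), next='c' -> output (1, 'c'), add 'ac' as idx 2
Step 3: w='' (idx 0), next='c' -> output (0, 'c'), add 'c' as idx 3
Step 4: w='a' (idx 1), next='a' -> output (1, 'a'), add 'aa' as idx 4
Step 5: w='c' (idx 3), next='c' -> output (3, 'c'), add 'cc' as idx 5
Step 6: w='aa' (idx 4), next='a' -> output (4, 'a'), add 'aaa' as idx 6
Step 7: w='aa' (idx 4), next='c' -> output (4, 'c'), add 'aac' as idx 7


Encoded: [(0, 'a'), (1, 'c'), (0, 'c'), (1, 'a'), (3, 'c'), (4, 'a'), (4, 'c')]


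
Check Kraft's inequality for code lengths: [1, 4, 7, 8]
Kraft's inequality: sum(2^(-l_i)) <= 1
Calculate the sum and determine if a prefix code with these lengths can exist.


Sum = 2^(-1) + 2^(-4) + 2^(-7) + 2^(-8)
    = 0.5 + 0.0625 + 0.0078125 + 0.00390625
    = 147/256 = 0.57421875
Since 0.57421875 <= 1, Kraft's inequality IS satisfied.
A prefix code with these lengths CAN exist.

Kraft sum = 0.57421875. Satisfied.


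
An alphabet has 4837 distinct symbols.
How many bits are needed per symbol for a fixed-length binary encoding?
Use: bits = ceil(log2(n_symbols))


log2(4837) = 12.2399
Bracket: 2^12 = 4096 < 4837 <= 2^13 = 8192
So ceil(log2(4837)) = 13

bits = ceil(log2(4837)) = ceil(12.2399) = 13 bits


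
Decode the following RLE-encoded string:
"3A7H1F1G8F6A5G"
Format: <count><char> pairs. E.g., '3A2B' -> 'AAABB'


Expanding each <count><char> pair:
  3A -> 'AAA'
  7H -> 'HHHHHHH'
  1F -> 'F'
  1G -> 'G'
  8F -> 'FFFFFFFF'
  6A -> 'AAAAAA'
  5G -> 'GGGGG'

Decoded = AAAHHHHHHHFGFFFFFFFFAAAAAAGGGGG


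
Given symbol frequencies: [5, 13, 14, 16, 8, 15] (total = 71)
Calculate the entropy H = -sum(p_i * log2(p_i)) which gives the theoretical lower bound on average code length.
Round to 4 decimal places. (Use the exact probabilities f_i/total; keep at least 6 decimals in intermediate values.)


Per-symbol terms -p_i * log2(p_i) with p_i = f_i/71:
  p = 5/71 = 0.070423: log2(p) = -3.827819, -p*log2(p) = 0.269565
  p = 13/71 = 0.183099: log2(p) = -2.449307, -p*log2(p) = 0.448465
  p = 14/71 = 0.197183: log2(p) = -2.342392, -p*log2(p) = 0.461880
  p = 16/71 = 0.225352: log2(p) = -2.149747, -p*log2(p) = 0.484450
  p = 8/71 = 0.112676: log2(p) = -3.149747, -p*log2(p) = 0.354901
  p = 15/71 = 0.211268: log2(p) = -2.242857, -p*log2(p) = 0.473843
H = 0.269565 + 0.448465 + 0.461880 + 0.484450 + 0.354901 + 0.473843 = 2.493104

H = 2.4931 bits/symbol
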